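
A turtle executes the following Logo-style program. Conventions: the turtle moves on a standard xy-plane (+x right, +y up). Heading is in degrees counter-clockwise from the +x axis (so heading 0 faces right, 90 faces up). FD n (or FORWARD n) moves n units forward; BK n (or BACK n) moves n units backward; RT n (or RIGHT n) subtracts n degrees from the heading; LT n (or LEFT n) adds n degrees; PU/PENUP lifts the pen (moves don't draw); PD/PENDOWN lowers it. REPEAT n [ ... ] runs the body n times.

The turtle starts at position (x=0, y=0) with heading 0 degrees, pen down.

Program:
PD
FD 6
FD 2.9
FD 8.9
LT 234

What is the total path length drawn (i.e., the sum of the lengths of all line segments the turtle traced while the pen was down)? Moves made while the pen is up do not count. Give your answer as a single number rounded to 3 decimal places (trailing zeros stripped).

Executing turtle program step by step:
Start: pos=(0,0), heading=0, pen down
PD: pen down
FD 6: (0,0) -> (6,0) [heading=0, draw]
FD 2.9: (6,0) -> (8.9,0) [heading=0, draw]
FD 8.9: (8.9,0) -> (17.8,0) [heading=0, draw]
LT 234: heading 0 -> 234
Final: pos=(17.8,0), heading=234, 3 segment(s) drawn

Segment lengths:
  seg 1: (0,0) -> (6,0), length = 6
  seg 2: (6,0) -> (8.9,0), length = 2.9
  seg 3: (8.9,0) -> (17.8,0), length = 8.9
Total = 17.8

Answer: 17.8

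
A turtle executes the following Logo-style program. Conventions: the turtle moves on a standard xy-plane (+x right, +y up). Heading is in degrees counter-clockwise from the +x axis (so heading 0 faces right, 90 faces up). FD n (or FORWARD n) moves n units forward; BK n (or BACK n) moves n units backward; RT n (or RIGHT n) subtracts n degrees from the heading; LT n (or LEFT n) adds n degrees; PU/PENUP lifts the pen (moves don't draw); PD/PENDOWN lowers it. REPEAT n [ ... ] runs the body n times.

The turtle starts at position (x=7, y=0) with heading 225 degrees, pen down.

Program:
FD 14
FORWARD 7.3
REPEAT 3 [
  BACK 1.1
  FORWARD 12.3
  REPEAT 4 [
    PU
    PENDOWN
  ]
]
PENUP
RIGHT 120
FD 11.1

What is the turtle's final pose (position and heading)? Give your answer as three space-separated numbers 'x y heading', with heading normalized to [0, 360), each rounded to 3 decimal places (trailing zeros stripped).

Answer: -34.693 -28.098 105

Derivation:
Executing turtle program step by step:
Start: pos=(7,0), heading=225, pen down
FD 14: (7,0) -> (-2.899,-9.899) [heading=225, draw]
FD 7.3: (-2.899,-9.899) -> (-8.061,-15.061) [heading=225, draw]
REPEAT 3 [
  -- iteration 1/3 --
  BK 1.1: (-8.061,-15.061) -> (-7.284,-14.284) [heading=225, draw]
  FD 12.3: (-7.284,-14.284) -> (-15.981,-22.981) [heading=225, draw]
  REPEAT 4 [
    -- iteration 1/4 --
    PU: pen up
    PD: pen down
    -- iteration 2/4 --
    PU: pen up
    PD: pen down
    -- iteration 3/4 --
    PU: pen up
    PD: pen down
    -- iteration 4/4 --
    PU: pen up
    PD: pen down
  ]
  -- iteration 2/3 --
  BK 1.1: (-15.981,-22.981) -> (-15.203,-22.203) [heading=225, draw]
  FD 12.3: (-15.203,-22.203) -> (-23.901,-30.901) [heading=225, draw]
  REPEAT 4 [
    -- iteration 1/4 --
    PU: pen up
    PD: pen down
    -- iteration 2/4 --
    PU: pen up
    PD: pen down
    -- iteration 3/4 --
    PU: pen up
    PD: pen down
    -- iteration 4/4 --
    PU: pen up
    PD: pen down
  ]
  -- iteration 3/3 --
  BK 1.1: (-23.901,-30.901) -> (-23.123,-30.123) [heading=225, draw]
  FD 12.3: (-23.123,-30.123) -> (-31.82,-38.82) [heading=225, draw]
  REPEAT 4 [
    -- iteration 1/4 --
    PU: pen up
    PD: pen down
    -- iteration 2/4 --
    PU: pen up
    PD: pen down
    -- iteration 3/4 --
    PU: pen up
    PD: pen down
    -- iteration 4/4 --
    PU: pen up
    PD: pen down
  ]
]
PU: pen up
RT 120: heading 225 -> 105
FD 11.1: (-31.82,-38.82) -> (-34.693,-28.098) [heading=105, move]
Final: pos=(-34.693,-28.098), heading=105, 8 segment(s) drawn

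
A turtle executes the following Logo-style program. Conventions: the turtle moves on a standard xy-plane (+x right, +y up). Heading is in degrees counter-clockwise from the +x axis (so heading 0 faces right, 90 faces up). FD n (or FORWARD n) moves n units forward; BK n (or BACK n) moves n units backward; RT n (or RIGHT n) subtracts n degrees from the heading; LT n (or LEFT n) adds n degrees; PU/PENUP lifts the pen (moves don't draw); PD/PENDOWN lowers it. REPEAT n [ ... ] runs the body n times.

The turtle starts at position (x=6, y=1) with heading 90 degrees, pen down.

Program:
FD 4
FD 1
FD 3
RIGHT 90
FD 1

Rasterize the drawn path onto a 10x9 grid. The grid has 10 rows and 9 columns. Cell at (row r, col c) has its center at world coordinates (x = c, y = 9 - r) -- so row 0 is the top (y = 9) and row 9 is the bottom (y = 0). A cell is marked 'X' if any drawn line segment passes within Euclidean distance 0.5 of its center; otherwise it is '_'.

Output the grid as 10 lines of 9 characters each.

Answer: ______XX_
______X__
______X__
______X__
______X__
______X__
______X__
______X__
______X__
_________

Derivation:
Segment 0: (6,1) -> (6,5)
Segment 1: (6,5) -> (6,6)
Segment 2: (6,6) -> (6,9)
Segment 3: (6,9) -> (7,9)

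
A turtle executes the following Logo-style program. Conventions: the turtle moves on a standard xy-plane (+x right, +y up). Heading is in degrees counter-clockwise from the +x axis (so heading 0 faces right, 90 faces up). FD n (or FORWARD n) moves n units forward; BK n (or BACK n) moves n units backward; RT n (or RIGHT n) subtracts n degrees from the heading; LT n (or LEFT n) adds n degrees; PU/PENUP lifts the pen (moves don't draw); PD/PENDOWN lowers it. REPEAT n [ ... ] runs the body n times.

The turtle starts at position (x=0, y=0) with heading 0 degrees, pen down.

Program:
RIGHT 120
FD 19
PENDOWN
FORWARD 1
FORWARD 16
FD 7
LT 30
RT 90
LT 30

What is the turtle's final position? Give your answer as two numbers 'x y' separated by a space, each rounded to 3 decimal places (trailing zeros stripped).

Answer: -21.5 -37.239

Derivation:
Executing turtle program step by step:
Start: pos=(0,0), heading=0, pen down
RT 120: heading 0 -> 240
FD 19: (0,0) -> (-9.5,-16.454) [heading=240, draw]
PD: pen down
FD 1: (-9.5,-16.454) -> (-10,-17.321) [heading=240, draw]
FD 16: (-10,-17.321) -> (-18,-31.177) [heading=240, draw]
FD 7: (-18,-31.177) -> (-21.5,-37.239) [heading=240, draw]
LT 30: heading 240 -> 270
RT 90: heading 270 -> 180
LT 30: heading 180 -> 210
Final: pos=(-21.5,-37.239), heading=210, 4 segment(s) drawn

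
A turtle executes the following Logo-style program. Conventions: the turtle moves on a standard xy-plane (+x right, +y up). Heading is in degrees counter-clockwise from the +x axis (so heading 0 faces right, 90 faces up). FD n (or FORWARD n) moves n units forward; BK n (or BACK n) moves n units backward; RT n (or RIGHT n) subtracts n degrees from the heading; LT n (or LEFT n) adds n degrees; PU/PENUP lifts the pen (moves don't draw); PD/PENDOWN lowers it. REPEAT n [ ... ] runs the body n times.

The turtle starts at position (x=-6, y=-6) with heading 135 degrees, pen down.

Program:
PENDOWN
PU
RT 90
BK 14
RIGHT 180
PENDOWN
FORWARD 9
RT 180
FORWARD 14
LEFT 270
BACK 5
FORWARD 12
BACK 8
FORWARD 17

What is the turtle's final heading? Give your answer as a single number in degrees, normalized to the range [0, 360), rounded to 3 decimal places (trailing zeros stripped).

Answer: 315

Derivation:
Executing turtle program step by step:
Start: pos=(-6,-6), heading=135, pen down
PD: pen down
PU: pen up
RT 90: heading 135 -> 45
BK 14: (-6,-6) -> (-15.899,-15.899) [heading=45, move]
RT 180: heading 45 -> 225
PD: pen down
FD 9: (-15.899,-15.899) -> (-22.263,-22.263) [heading=225, draw]
RT 180: heading 225 -> 45
FD 14: (-22.263,-22.263) -> (-12.364,-12.364) [heading=45, draw]
LT 270: heading 45 -> 315
BK 5: (-12.364,-12.364) -> (-15.899,-8.828) [heading=315, draw]
FD 12: (-15.899,-8.828) -> (-7.414,-17.314) [heading=315, draw]
BK 8: (-7.414,-17.314) -> (-13.071,-11.657) [heading=315, draw]
FD 17: (-13.071,-11.657) -> (-1.05,-23.678) [heading=315, draw]
Final: pos=(-1.05,-23.678), heading=315, 6 segment(s) drawn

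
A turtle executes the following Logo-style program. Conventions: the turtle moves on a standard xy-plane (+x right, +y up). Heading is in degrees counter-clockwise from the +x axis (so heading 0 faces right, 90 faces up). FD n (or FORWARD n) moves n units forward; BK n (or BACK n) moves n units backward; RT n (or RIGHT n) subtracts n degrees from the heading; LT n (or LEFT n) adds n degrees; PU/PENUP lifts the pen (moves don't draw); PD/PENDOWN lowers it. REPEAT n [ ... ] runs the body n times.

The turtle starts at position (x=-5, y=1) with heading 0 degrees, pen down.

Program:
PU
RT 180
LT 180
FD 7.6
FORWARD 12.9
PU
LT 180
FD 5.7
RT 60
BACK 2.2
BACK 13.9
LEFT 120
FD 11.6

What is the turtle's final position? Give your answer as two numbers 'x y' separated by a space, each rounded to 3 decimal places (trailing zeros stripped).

Answer: 12.05 -22.989

Derivation:
Executing turtle program step by step:
Start: pos=(-5,1), heading=0, pen down
PU: pen up
RT 180: heading 0 -> 180
LT 180: heading 180 -> 0
FD 7.6: (-5,1) -> (2.6,1) [heading=0, move]
FD 12.9: (2.6,1) -> (15.5,1) [heading=0, move]
PU: pen up
LT 180: heading 0 -> 180
FD 5.7: (15.5,1) -> (9.8,1) [heading=180, move]
RT 60: heading 180 -> 120
BK 2.2: (9.8,1) -> (10.9,-0.905) [heading=120, move]
BK 13.9: (10.9,-0.905) -> (17.85,-12.943) [heading=120, move]
LT 120: heading 120 -> 240
FD 11.6: (17.85,-12.943) -> (12.05,-22.989) [heading=240, move]
Final: pos=(12.05,-22.989), heading=240, 0 segment(s) drawn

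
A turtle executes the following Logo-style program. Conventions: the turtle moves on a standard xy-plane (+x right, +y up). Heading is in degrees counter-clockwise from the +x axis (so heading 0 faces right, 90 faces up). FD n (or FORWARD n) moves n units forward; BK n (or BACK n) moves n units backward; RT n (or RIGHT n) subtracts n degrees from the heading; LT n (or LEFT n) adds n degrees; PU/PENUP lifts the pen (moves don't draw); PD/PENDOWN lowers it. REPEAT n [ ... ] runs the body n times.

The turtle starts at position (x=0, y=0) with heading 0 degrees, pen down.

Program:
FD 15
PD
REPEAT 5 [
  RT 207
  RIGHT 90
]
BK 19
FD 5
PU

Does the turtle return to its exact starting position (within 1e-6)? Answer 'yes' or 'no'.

Executing turtle program step by step:
Start: pos=(0,0), heading=0, pen down
FD 15: (0,0) -> (15,0) [heading=0, draw]
PD: pen down
REPEAT 5 [
  -- iteration 1/5 --
  RT 207: heading 0 -> 153
  RT 90: heading 153 -> 63
  -- iteration 2/5 --
  RT 207: heading 63 -> 216
  RT 90: heading 216 -> 126
  -- iteration 3/5 --
  RT 207: heading 126 -> 279
  RT 90: heading 279 -> 189
  -- iteration 4/5 --
  RT 207: heading 189 -> 342
  RT 90: heading 342 -> 252
  -- iteration 5/5 --
  RT 207: heading 252 -> 45
  RT 90: heading 45 -> 315
]
BK 19: (15,0) -> (1.565,13.435) [heading=315, draw]
FD 5: (1.565,13.435) -> (5.101,9.899) [heading=315, draw]
PU: pen up
Final: pos=(5.101,9.899), heading=315, 3 segment(s) drawn

Start position: (0, 0)
Final position: (5.101, 9.899)
Distance = 11.136; >= 1e-6 -> NOT closed

Answer: no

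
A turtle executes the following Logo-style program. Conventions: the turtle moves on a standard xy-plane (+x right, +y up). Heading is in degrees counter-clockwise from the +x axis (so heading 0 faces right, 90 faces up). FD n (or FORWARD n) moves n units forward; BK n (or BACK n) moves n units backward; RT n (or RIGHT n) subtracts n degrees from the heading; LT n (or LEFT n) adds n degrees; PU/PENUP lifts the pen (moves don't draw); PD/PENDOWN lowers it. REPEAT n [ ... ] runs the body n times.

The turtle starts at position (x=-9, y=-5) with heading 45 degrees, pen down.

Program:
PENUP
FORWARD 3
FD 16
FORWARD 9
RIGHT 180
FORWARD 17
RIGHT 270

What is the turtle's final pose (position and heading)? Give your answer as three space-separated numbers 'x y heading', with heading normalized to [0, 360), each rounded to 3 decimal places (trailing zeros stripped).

Answer: -1.222 2.778 315

Derivation:
Executing turtle program step by step:
Start: pos=(-9,-5), heading=45, pen down
PU: pen up
FD 3: (-9,-5) -> (-6.879,-2.879) [heading=45, move]
FD 16: (-6.879,-2.879) -> (4.435,8.435) [heading=45, move]
FD 9: (4.435,8.435) -> (10.799,14.799) [heading=45, move]
RT 180: heading 45 -> 225
FD 17: (10.799,14.799) -> (-1.222,2.778) [heading=225, move]
RT 270: heading 225 -> 315
Final: pos=(-1.222,2.778), heading=315, 0 segment(s) drawn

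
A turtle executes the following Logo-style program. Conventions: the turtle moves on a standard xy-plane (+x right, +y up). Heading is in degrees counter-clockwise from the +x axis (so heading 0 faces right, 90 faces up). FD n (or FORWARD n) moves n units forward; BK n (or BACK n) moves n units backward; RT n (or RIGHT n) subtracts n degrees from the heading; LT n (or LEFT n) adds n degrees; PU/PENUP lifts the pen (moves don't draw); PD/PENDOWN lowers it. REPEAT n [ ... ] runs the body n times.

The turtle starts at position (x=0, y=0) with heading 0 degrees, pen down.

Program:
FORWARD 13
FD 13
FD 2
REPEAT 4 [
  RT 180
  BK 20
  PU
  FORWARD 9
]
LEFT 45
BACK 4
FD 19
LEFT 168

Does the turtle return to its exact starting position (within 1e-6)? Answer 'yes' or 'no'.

Answer: no

Derivation:
Executing turtle program step by step:
Start: pos=(0,0), heading=0, pen down
FD 13: (0,0) -> (13,0) [heading=0, draw]
FD 13: (13,0) -> (26,0) [heading=0, draw]
FD 2: (26,0) -> (28,0) [heading=0, draw]
REPEAT 4 [
  -- iteration 1/4 --
  RT 180: heading 0 -> 180
  BK 20: (28,0) -> (48,0) [heading=180, draw]
  PU: pen up
  FD 9: (48,0) -> (39,0) [heading=180, move]
  -- iteration 2/4 --
  RT 180: heading 180 -> 0
  BK 20: (39,0) -> (19,0) [heading=0, move]
  PU: pen up
  FD 9: (19,0) -> (28,0) [heading=0, move]
  -- iteration 3/4 --
  RT 180: heading 0 -> 180
  BK 20: (28,0) -> (48,0) [heading=180, move]
  PU: pen up
  FD 9: (48,0) -> (39,0) [heading=180, move]
  -- iteration 4/4 --
  RT 180: heading 180 -> 0
  BK 20: (39,0) -> (19,0) [heading=0, move]
  PU: pen up
  FD 9: (19,0) -> (28,0) [heading=0, move]
]
LT 45: heading 0 -> 45
BK 4: (28,0) -> (25.172,-2.828) [heading=45, move]
FD 19: (25.172,-2.828) -> (38.607,10.607) [heading=45, move]
LT 168: heading 45 -> 213
Final: pos=(38.607,10.607), heading=213, 4 segment(s) drawn

Start position: (0, 0)
Final position: (38.607, 10.607)
Distance = 40.037; >= 1e-6 -> NOT closed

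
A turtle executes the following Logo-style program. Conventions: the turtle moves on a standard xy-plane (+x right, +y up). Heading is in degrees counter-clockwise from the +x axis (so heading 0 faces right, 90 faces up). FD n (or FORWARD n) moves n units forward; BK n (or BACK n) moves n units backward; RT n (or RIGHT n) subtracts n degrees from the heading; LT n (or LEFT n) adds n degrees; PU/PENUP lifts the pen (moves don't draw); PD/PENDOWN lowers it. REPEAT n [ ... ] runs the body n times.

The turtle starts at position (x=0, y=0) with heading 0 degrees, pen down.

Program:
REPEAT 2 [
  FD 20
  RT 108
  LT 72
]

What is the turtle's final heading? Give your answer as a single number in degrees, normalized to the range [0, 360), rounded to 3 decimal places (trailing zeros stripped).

Executing turtle program step by step:
Start: pos=(0,0), heading=0, pen down
REPEAT 2 [
  -- iteration 1/2 --
  FD 20: (0,0) -> (20,0) [heading=0, draw]
  RT 108: heading 0 -> 252
  LT 72: heading 252 -> 324
  -- iteration 2/2 --
  FD 20: (20,0) -> (36.18,-11.756) [heading=324, draw]
  RT 108: heading 324 -> 216
  LT 72: heading 216 -> 288
]
Final: pos=(36.18,-11.756), heading=288, 2 segment(s) drawn

Answer: 288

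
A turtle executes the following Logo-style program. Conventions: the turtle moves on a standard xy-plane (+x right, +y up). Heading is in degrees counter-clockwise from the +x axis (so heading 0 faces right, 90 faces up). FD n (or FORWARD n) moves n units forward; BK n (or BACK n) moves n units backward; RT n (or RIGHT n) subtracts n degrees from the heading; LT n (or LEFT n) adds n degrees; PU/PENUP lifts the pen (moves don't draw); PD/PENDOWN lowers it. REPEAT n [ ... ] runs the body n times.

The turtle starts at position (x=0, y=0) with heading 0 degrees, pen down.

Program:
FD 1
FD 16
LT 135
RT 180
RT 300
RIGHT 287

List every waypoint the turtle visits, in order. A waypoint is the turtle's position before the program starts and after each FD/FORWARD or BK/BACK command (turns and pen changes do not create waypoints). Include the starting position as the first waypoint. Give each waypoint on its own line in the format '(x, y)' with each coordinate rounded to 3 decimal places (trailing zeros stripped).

Answer: (0, 0)
(1, 0)
(17, 0)

Derivation:
Executing turtle program step by step:
Start: pos=(0,0), heading=0, pen down
FD 1: (0,0) -> (1,0) [heading=0, draw]
FD 16: (1,0) -> (17,0) [heading=0, draw]
LT 135: heading 0 -> 135
RT 180: heading 135 -> 315
RT 300: heading 315 -> 15
RT 287: heading 15 -> 88
Final: pos=(17,0), heading=88, 2 segment(s) drawn
Waypoints (3 total):
(0, 0)
(1, 0)
(17, 0)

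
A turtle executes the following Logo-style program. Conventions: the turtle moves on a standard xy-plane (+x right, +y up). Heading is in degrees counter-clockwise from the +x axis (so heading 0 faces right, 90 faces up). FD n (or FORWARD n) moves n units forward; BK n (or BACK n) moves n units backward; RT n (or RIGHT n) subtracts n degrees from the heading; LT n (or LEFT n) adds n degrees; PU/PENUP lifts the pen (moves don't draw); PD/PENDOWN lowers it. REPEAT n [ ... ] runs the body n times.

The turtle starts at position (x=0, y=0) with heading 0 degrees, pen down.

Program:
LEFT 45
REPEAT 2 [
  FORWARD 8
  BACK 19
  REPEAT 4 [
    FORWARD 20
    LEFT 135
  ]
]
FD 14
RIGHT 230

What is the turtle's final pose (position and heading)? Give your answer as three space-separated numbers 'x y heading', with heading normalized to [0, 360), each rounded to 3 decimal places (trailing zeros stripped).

Executing turtle program step by step:
Start: pos=(0,0), heading=0, pen down
LT 45: heading 0 -> 45
REPEAT 2 [
  -- iteration 1/2 --
  FD 8: (0,0) -> (5.657,5.657) [heading=45, draw]
  BK 19: (5.657,5.657) -> (-7.778,-7.778) [heading=45, draw]
  REPEAT 4 [
    -- iteration 1/4 --
    FD 20: (-7.778,-7.778) -> (6.364,6.364) [heading=45, draw]
    LT 135: heading 45 -> 180
    -- iteration 2/4 --
    FD 20: (6.364,6.364) -> (-13.636,6.364) [heading=180, draw]
    LT 135: heading 180 -> 315
    -- iteration 3/4 --
    FD 20: (-13.636,6.364) -> (0.506,-7.778) [heading=315, draw]
    LT 135: heading 315 -> 90
    -- iteration 4/4 --
    FD 20: (0.506,-7.778) -> (0.506,12.222) [heading=90, draw]
    LT 135: heading 90 -> 225
  ]
  -- iteration 2/2 --
  FD 8: (0.506,12.222) -> (-5.151,6.565) [heading=225, draw]
  BK 19: (-5.151,6.565) -> (8.284,20) [heading=225, draw]
  REPEAT 4 [
    -- iteration 1/4 --
    FD 20: (8.284,20) -> (-5.858,5.858) [heading=225, draw]
    LT 135: heading 225 -> 0
    -- iteration 2/4 --
    FD 20: (-5.858,5.858) -> (14.142,5.858) [heading=0, draw]
    LT 135: heading 0 -> 135
    -- iteration 3/4 --
    FD 20: (14.142,5.858) -> (0,20) [heading=135, draw]
    LT 135: heading 135 -> 270
    -- iteration 4/4 --
    FD 20: (0,20) -> (0,0) [heading=270, draw]
    LT 135: heading 270 -> 45
  ]
]
FD 14: (0,0) -> (9.899,9.899) [heading=45, draw]
RT 230: heading 45 -> 175
Final: pos=(9.899,9.899), heading=175, 13 segment(s) drawn

Answer: 9.899 9.899 175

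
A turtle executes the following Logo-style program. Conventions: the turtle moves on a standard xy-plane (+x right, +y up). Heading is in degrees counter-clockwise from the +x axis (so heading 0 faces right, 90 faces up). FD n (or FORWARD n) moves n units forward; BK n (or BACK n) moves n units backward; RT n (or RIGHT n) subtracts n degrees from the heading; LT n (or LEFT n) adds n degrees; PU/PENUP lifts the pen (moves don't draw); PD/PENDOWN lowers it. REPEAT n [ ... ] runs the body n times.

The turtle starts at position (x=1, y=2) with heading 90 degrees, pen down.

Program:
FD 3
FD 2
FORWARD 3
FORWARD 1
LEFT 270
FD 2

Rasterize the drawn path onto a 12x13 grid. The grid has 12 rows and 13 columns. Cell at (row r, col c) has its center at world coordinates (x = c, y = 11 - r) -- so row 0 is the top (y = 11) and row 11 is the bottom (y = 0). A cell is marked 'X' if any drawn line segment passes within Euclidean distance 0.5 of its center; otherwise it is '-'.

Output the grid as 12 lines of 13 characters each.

Segment 0: (1,2) -> (1,5)
Segment 1: (1,5) -> (1,7)
Segment 2: (1,7) -> (1,10)
Segment 3: (1,10) -> (1,11)
Segment 4: (1,11) -> (3,11)

Answer: -XXX---------
-X-----------
-X-----------
-X-----------
-X-----------
-X-----------
-X-----------
-X-----------
-X-----------
-X-----------
-------------
-------------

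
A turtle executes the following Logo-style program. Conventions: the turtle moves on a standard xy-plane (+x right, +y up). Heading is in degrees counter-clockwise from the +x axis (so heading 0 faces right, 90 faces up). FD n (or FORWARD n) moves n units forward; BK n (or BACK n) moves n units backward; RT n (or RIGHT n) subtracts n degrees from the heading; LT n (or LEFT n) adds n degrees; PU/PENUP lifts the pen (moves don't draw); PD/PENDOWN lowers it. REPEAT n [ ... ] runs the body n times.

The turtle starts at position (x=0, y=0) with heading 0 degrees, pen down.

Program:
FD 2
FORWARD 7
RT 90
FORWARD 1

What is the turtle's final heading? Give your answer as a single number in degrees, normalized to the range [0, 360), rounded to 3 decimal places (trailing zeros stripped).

Executing turtle program step by step:
Start: pos=(0,0), heading=0, pen down
FD 2: (0,0) -> (2,0) [heading=0, draw]
FD 7: (2,0) -> (9,0) [heading=0, draw]
RT 90: heading 0 -> 270
FD 1: (9,0) -> (9,-1) [heading=270, draw]
Final: pos=(9,-1), heading=270, 3 segment(s) drawn

Answer: 270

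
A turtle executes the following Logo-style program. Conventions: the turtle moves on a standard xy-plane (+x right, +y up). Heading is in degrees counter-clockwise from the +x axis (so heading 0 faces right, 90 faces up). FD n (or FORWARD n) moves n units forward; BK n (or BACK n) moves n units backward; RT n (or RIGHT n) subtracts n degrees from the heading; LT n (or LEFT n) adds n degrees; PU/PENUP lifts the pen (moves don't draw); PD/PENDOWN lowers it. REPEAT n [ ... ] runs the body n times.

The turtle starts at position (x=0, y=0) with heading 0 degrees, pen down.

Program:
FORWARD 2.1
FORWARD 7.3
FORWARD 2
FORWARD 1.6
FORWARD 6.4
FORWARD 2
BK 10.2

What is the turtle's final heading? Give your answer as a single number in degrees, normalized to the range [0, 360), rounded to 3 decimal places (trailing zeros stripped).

Executing turtle program step by step:
Start: pos=(0,0), heading=0, pen down
FD 2.1: (0,0) -> (2.1,0) [heading=0, draw]
FD 7.3: (2.1,0) -> (9.4,0) [heading=0, draw]
FD 2: (9.4,0) -> (11.4,0) [heading=0, draw]
FD 1.6: (11.4,0) -> (13,0) [heading=0, draw]
FD 6.4: (13,0) -> (19.4,0) [heading=0, draw]
FD 2: (19.4,0) -> (21.4,0) [heading=0, draw]
BK 10.2: (21.4,0) -> (11.2,0) [heading=0, draw]
Final: pos=(11.2,0), heading=0, 7 segment(s) drawn

Answer: 0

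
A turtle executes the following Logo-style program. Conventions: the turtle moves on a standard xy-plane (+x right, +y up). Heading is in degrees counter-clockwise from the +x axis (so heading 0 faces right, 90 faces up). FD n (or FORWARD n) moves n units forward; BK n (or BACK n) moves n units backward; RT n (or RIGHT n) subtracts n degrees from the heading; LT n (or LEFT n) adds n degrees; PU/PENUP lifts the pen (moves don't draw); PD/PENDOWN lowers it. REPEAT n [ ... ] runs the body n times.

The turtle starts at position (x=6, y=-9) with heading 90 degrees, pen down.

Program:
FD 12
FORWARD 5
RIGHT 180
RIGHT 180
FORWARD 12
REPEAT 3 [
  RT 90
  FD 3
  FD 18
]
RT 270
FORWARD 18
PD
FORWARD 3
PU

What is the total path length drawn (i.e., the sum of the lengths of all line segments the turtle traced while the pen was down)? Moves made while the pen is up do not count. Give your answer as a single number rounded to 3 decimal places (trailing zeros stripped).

Answer: 113

Derivation:
Executing turtle program step by step:
Start: pos=(6,-9), heading=90, pen down
FD 12: (6,-9) -> (6,3) [heading=90, draw]
FD 5: (6,3) -> (6,8) [heading=90, draw]
RT 180: heading 90 -> 270
RT 180: heading 270 -> 90
FD 12: (6,8) -> (6,20) [heading=90, draw]
REPEAT 3 [
  -- iteration 1/3 --
  RT 90: heading 90 -> 0
  FD 3: (6,20) -> (9,20) [heading=0, draw]
  FD 18: (9,20) -> (27,20) [heading=0, draw]
  -- iteration 2/3 --
  RT 90: heading 0 -> 270
  FD 3: (27,20) -> (27,17) [heading=270, draw]
  FD 18: (27,17) -> (27,-1) [heading=270, draw]
  -- iteration 3/3 --
  RT 90: heading 270 -> 180
  FD 3: (27,-1) -> (24,-1) [heading=180, draw]
  FD 18: (24,-1) -> (6,-1) [heading=180, draw]
]
RT 270: heading 180 -> 270
FD 18: (6,-1) -> (6,-19) [heading=270, draw]
PD: pen down
FD 3: (6,-19) -> (6,-22) [heading=270, draw]
PU: pen up
Final: pos=(6,-22), heading=270, 11 segment(s) drawn

Segment lengths:
  seg 1: (6,-9) -> (6,3), length = 12
  seg 2: (6,3) -> (6,8), length = 5
  seg 3: (6,8) -> (6,20), length = 12
  seg 4: (6,20) -> (9,20), length = 3
  seg 5: (9,20) -> (27,20), length = 18
  seg 6: (27,20) -> (27,17), length = 3
  seg 7: (27,17) -> (27,-1), length = 18
  seg 8: (27,-1) -> (24,-1), length = 3
  seg 9: (24,-1) -> (6,-1), length = 18
  seg 10: (6,-1) -> (6,-19), length = 18
  seg 11: (6,-19) -> (6,-22), length = 3
Total = 113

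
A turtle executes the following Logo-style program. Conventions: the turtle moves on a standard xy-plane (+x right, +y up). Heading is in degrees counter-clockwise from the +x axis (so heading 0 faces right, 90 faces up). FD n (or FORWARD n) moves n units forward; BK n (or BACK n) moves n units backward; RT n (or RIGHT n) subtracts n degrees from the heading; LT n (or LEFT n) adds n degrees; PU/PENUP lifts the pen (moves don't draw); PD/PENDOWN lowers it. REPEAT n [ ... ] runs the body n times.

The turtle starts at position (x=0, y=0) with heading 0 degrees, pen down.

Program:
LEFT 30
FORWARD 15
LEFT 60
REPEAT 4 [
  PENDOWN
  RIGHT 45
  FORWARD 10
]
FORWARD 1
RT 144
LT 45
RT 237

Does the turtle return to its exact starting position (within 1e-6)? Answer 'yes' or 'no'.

Answer: no

Derivation:
Executing turtle program step by step:
Start: pos=(0,0), heading=0, pen down
LT 30: heading 0 -> 30
FD 15: (0,0) -> (12.99,7.5) [heading=30, draw]
LT 60: heading 30 -> 90
REPEAT 4 [
  -- iteration 1/4 --
  PD: pen down
  RT 45: heading 90 -> 45
  FD 10: (12.99,7.5) -> (20.061,14.571) [heading=45, draw]
  -- iteration 2/4 --
  PD: pen down
  RT 45: heading 45 -> 0
  FD 10: (20.061,14.571) -> (30.061,14.571) [heading=0, draw]
  -- iteration 3/4 --
  PD: pen down
  RT 45: heading 0 -> 315
  FD 10: (30.061,14.571) -> (37.133,7.5) [heading=315, draw]
  -- iteration 4/4 --
  PD: pen down
  RT 45: heading 315 -> 270
  FD 10: (37.133,7.5) -> (37.133,-2.5) [heading=270, draw]
]
FD 1: (37.133,-2.5) -> (37.133,-3.5) [heading=270, draw]
RT 144: heading 270 -> 126
LT 45: heading 126 -> 171
RT 237: heading 171 -> 294
Final: pos=(37.133,-3.5), heading=294, 6 segment(s) drawn

Start position: (0, 0)
Final position: (37.133, -3.5)
Distance = 37.297; >= 1e-6 -> NOT closed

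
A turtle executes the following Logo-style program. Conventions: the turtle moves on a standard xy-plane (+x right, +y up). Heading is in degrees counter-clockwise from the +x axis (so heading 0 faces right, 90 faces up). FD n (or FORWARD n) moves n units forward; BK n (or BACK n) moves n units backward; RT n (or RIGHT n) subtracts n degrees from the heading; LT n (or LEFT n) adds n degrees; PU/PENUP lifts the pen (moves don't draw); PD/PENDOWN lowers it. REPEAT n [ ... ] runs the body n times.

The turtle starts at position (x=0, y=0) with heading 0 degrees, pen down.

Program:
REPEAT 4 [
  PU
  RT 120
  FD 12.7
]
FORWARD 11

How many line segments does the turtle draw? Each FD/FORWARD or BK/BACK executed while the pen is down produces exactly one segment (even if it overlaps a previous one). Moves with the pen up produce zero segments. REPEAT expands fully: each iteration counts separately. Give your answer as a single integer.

Answer: 0

Derivation:
Executing turtle program step by step:
Start: pos=(0,0), heading=0, pen down
REPEAT 4 [
  -- iteration 1/4 --
  PU: pen up
  RT 120: heading 0 -> 240
  FD 12.7: (0,0) -> (-6.35,-10.999) [heading=240, move]
  -- iteration 2/4 --
  PU: pen up
  RT 120: heading 240 -> 120
  FD 12.7: (-6.35,-10.999) -> (-12.7,0) [heading=120, move]
  -- iteration 3/4 --
  PU: pen up
  RT 120: heading 120 -> 0
  FD 12.7: (-12.7,0) -> (0,0) [heading=0, move]
  -- iteration 4/4 --
  PU: pen up
  RT 120: heading 0 -> 240
  FD 12.7: (0,0) -> (-6.35,-10.999) [heading=240, move]
]
FD 11: (-6.35,-10.999) -> (-11.85,-20.525) [heading=240, move]
Final: pos=(-11.85,-20.525), heading=240, 0 segment(s) drawn
Segments drawn: 0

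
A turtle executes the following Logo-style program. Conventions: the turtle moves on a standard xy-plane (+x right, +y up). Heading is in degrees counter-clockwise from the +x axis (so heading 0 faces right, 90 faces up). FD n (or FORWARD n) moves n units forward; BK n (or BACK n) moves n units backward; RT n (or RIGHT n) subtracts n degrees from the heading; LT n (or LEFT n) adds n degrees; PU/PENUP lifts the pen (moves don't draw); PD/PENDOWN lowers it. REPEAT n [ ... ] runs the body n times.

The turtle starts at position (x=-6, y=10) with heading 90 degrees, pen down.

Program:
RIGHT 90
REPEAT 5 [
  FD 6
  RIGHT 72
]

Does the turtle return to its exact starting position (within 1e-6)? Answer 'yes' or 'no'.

Answer: yes

Derivation:
Executing turtle program step by step:
Start: pos=(-6,10), heading=90, pen down
RT 90: heading 90 -> 0
REPEAT 5 [
  -- iteration 1/5 --
  FD 6: (-6,10) -> (0,10) [heading=0, draw]
  RT 72: heading 0 -> 288
  -- iteration 2/5 --
  FD 6: (0,10) -> (1.854,4.294) [heading=288, draw]
  RT 72: heading 288 -> 216
  -- iteration 3/5 --
  FD 6: (1.854,4.294) -> (-3,0.767) [heading=216, draw]
  RT 72: heading 216 -> 144
  -- iteration 4/5 --
  FD 6: (-3,0.767) -> (-7.854,4.294) [heading=144, draw]
  RT 72: heading 144 -> 72
  -- iteration 5/5 --
  FD 6: (-7.854,4.294) -> (-6,10) [heading=72, draw]
  RT 72: heading 72 -> 0
]
Final: pos=(-6,10), heading=0, 5 segment(s) drawn

Start position: (-6, 10)
Final position: (-6, 10)
Distance = 0; < 1e-6 -> CLOSED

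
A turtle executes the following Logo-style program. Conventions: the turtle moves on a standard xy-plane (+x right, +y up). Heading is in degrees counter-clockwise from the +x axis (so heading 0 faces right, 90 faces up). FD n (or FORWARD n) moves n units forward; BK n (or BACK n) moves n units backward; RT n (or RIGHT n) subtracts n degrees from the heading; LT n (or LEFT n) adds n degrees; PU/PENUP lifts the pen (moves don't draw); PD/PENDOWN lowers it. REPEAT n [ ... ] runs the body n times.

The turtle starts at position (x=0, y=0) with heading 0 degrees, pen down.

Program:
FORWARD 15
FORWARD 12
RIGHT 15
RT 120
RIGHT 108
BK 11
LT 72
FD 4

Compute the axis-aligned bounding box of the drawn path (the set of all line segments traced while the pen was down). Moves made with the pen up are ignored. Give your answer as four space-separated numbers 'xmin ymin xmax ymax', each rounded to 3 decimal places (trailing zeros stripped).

Answer: 0 -10.427 31.994 0

Derivation:
Executing turtle program step by step:
Start: pos=(0,0), heading=0, pen down
FD 15: (0,0) -> (15,0) [heading=0, draw]
FD 12: (15,0) -> (27,0) [heading=0, draw]
RT 15: heading 0 -> 345
RT 120: heading 345 -> 225
RT 108: heading 225 -> 117
BK 11: (27,0) -> (31.994,-9.801) [heading=117, draw]
LT 72: heading 117 -> 189
FD 4: (31.994,-9.801) -> (28.043,-10.427) [heading=189, draw]
Final: pos=(28.043,-10.427), heading=189, 4 segment(s) drawn

Segment endpoints: x in {0, 15, 27, 28.043, 31.994}, y in {-10.427, -9.801, 0}
xmin=0, ymin=-10.427, xmax=31.994, ymax=0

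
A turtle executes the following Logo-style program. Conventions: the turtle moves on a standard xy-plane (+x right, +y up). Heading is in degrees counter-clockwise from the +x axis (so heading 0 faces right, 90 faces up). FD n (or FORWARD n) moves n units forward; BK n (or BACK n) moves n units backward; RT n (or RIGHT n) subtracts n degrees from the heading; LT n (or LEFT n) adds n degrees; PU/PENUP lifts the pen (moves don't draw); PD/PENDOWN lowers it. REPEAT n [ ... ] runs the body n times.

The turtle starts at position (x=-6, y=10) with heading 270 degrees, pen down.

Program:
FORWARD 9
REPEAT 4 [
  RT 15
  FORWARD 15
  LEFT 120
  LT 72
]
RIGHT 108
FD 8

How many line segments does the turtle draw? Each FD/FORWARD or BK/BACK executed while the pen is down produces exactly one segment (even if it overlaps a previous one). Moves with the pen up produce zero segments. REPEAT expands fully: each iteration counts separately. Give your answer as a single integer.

Executing turtle program step by step:
Start: pos=(-6,10), heading=270, pen down
FD 9: (-6,10) -> (-6,1) [heading=270, draw]
REPEAT 4 [
  -- iteration 1/4 --
  RT 15: heading 270 -> 255
  FD 15: (-6,1) -> (-9.882,-13.489) [heading=255, draw]
  LT 120: heading 255 -> 15
  LT 72: heading 15 -> 87
  -- iteration 2/4 --
  RT 15: heading 87 -> 72
  FD 15: (-9.882,-13.489) -> (-5.247,0.777) [heading=72, draw]
  LT 120: heading 72 -> 192
  LT 72: heading 192 -> 264
  -- iteration 3/4 --
  RT 15: heading 264 -> 249
  FD 15: (-5.247,0.777) -> (-10.623,-13.227) [heading=249, draw]
  LT 120: heading 249 -> 9
  LT 72: heading 9 -> 81
  -- iteration 4/4 --
  RT 15: heading 81 -> 66
  FD 15: (-10.623,-13.227) -> (-4.522,0.476) [heading=66, draw]
  LT 120: heading 66 -> 186
  LT 72: heading 186 -> 258
]
RT 108: heading 258 -> 150
FD 8: (-4.522,0.476) -> (-11.45,4.476) [heading=150, draw]
Final: pos=(-11.45,4.476), heading=150, 6 segment(s) drawn
Segments drawn: 6

Answer: 6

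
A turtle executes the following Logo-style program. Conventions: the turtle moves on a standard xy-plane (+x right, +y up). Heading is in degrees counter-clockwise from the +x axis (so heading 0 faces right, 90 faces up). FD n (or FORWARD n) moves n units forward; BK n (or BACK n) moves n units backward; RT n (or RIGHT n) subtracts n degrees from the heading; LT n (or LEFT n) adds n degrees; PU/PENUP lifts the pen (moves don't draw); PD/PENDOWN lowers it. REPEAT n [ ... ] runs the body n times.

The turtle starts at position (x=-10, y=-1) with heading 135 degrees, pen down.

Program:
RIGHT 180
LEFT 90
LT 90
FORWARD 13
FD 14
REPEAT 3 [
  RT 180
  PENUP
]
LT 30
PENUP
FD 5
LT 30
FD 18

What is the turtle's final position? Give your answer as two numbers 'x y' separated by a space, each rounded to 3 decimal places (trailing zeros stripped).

Answer: -6.876 21.457

Derivation:
Executing turtle program step by step:
Start: pos=(-10,-1), heading=135, pen down
RT 180: heading 135 -> 315
LT 90: heading 315 -> 45
LT 90: heading 45 -> 135
FD 13: (-10,-1) -> (-19.192,8.192) [heading=135, draw]
FD 14: (-19.192,8.192) -> (-29.092,18.092) [heading=135, draw]
REPEAT 3 [
  -- iteration 1/3 --
  RT 180: heading 135 -> 315
  PU: pen up
  -- iteration 2/3 --
  RT 180: heading 315 -> 135
  PU: pen up
  -- iteration 3/3 --
  RT 180: heading 135 -> 315
  PU: pen up
]
LT 30: heading 315 -> 345
PU: pen up
FD 5: (-29.092,18.092) -> (-24.262,16.798) [heading=345, move]
LT 30: heading 345 -> 15
FD 18: (-24.262,16.798) -> (-6.876,21.457) [heading=15, move]
Final: pos=(-6.876,21.457), heading=15, 2 segment(s) drawn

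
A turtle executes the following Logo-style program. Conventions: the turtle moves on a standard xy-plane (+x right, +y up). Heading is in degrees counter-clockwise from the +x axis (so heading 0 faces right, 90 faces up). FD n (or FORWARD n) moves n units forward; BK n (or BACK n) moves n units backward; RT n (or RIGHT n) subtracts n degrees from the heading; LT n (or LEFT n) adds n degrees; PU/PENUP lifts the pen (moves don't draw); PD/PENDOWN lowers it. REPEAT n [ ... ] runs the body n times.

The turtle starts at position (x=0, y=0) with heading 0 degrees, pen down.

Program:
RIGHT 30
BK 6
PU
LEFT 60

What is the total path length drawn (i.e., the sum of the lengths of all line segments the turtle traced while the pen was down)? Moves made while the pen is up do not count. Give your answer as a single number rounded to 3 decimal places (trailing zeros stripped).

Answer: 6

Derivation:
Executing turtle program step by step:
Start: pos=(0,0), heading=0, pen down
RT 30: heading 0 -> 330
BK 6: (0,0) -> (-5.196,3) [heading=330, draw]
PU: pen up
LT 60: heading 330 -> 30
Final: pos=(-5.196,3), heading=30, 1 segment(s) drawn

Segment lengths:
  seg 1: (0,0) -> (-5.196,3), length = 6
Total = 6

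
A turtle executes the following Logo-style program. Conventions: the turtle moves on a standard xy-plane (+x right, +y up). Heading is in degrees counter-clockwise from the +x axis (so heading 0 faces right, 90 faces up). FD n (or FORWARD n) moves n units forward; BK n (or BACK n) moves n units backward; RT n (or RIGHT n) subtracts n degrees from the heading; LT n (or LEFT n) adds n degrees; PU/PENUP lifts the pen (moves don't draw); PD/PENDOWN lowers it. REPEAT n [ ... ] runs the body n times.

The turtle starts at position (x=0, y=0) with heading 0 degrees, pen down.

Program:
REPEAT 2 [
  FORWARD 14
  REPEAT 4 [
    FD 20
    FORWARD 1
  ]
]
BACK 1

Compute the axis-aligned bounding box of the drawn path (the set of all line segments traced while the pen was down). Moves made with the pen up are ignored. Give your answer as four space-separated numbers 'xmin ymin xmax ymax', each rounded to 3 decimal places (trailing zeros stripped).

Answer: 0 0 196 0

Derivation:
Executing turtle program step by step:
Start: pos=(0,0), heading=0, pen down
REPEAT 2 [
  -- iteration 1/2 --
  FD 14: (0,0) -> (14,0) [heading=0, draw]
  REPEAT 4 [
    -- iteration 1/4 --
    FD 20: (14,0) -> (34,0) [heading=0, draw]
    FD 1: (34,0) -> (35,0) [heading=0, draw]
    -- iteration 2/4 --
    FD 20: (35,0) -> (55,0) [heading=0, draw]
    FD 1: (55,0) -> (56,0) [heading=0, draw]
    -- iteration 3/4 --
    FD 20: (56,0) -> (76,0) [heading=0, draw]
    FD 1: (76,0) -> (77,0) [heading=0, draw]
    -- iteration 4/4 --
    FD 20: (77,0) -> (97,0) [heading=0, draw]
    FD 1: (97,0) -> (98,0) [heading=0, draw]
  ]
  -- iteration 2/2 --
  FD 14: (98,0) -> (112,0) [heading=0, draw]
  REPEAT 4 [
    -- iteration 1/4 --
    FD 20: (112,0) -> (132,0) [heading=0, draw]
    FD 1: (132,0) -> (133,0) [heading=0, draw]
    -- iteration 2/4 --
    FD 20: (133,0) -> (153,0) [heading=0, draw]
    FD 1: (153,0) -> (154,0) [heading=0, draw]
    -- iteration 3/4 --
    FD 20: (154,0) -> (174,0) [heading=0, draw]
    FD 1: (174,0) -> (175,0) [heading=0, draw]
    -- iteration 4/4 --
    FD 20: (175,0) -> (195,0) [heading=0, draw]
    FD 1: (195,0) -> (196,0) [heading=0, draw]
  ]
]
BK 1: (196,0) -> (195,0) [heading=0, draw]
Final: pos=(195,0), heading=0, 19 segment(s) drawn

Segment endpoints: x in {0, 14, 34, 35, 55, 56, 76, 77, 97, 98, 112, 132, 133, 153, 154, 174, 175, 195, 196}, y in {0}
xmin=0, ymin=0, xmax=196, ymax=0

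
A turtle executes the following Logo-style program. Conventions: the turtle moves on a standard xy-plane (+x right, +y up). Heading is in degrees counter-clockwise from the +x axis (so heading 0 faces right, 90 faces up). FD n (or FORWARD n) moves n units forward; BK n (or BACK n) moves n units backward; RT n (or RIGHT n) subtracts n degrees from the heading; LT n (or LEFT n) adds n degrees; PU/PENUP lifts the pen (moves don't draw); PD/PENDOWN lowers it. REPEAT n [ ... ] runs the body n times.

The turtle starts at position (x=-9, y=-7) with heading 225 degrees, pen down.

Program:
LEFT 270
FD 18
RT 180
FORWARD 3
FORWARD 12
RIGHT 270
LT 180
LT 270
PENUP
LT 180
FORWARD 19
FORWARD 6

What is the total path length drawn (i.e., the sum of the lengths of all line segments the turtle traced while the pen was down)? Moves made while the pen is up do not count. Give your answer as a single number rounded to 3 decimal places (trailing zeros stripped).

Executing turtle program step by step:
Start: pos=(-9,-7), heading=225, pen down
LT 270: heading 225 -> 135
FD 18: (-9,-7) -> (-21.728,5.728) [heading=135, draw]
RT 180: heading 135 -> 315
FD 3: (-21.728,5.728) -> (-19.607,3.607) [heading=315, draw]
FD 12: (-19.607,3.607) -> (-11.121,-4.879) [heading=315, draw]
RT 270: heading 315 -> 45
LT 180: heading 45 -> 225
LT 270: heading 225 -> 135
PU: pen up
LT 180: heading 135 -> 315
FD 19: (-11.121,-4.879) -> (2.314,-18.314) [heading=315, move]
FD 6: (2.314,-18.314) -> (6.556,-22.556) [heading=315, move]
Final: pos=(6.556,-22.556), heading=315, 3 segment(s) drawn

Segment lengths:
  seg 1: (-9,-7) -> (-21.728,5.728), length = 18
  seg 2: (-21.728,5.728) -> (-19.607,3.607), length = 3
  seg 3: (-19.607,3.607) -> (-11.121,-4.879), length = 12
Total = 33

Answer: 33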